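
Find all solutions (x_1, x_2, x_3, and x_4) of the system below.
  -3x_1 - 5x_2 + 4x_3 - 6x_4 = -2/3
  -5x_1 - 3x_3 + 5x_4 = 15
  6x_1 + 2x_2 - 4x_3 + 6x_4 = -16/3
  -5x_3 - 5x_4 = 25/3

x_1 = -2, x_2 = 0, x_3 = -5/3, x_4 = 0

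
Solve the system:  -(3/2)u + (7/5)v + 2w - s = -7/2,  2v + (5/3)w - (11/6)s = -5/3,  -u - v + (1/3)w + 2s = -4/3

infinitely many solutions

Row-reduce:
R1 ← R1 / (-3/2).
R3 ← R3 + 1·R1.
R2 ← R2 / (2).
R1 ← R1 + 14/15·R2.
R3 ← R3 + 29/15·R2.
R3 ← R3 / (11/18).
R1 ← R1 + 5/9·R3.
R2 ← R2 − 5/6·R3.
Rank is 3 with 4 unknowns, leaving s free.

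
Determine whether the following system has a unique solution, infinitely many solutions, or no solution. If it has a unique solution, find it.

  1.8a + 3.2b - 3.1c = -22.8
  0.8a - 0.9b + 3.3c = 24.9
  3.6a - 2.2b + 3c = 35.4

a = 3, b = -3, c = 6

Row-reduce the augmented matrix:
R1 ← R1 / (9/5).
R2 ← R2 − 4/5·R1.
R3 ← R3 − 18/5·R1.
R2 ← R2 / (-209/90).
R1 ← R1 − 16/9·R2.
R3 ← R3 + 43/5·R2.
R3 ← R3 / (-8489/1045).
R1 ← R1 − 777/418·R3.
R2 ← R2 + 421/209·R3.
Reading off the reduced rows gives a = 3, b = -3, c = 6.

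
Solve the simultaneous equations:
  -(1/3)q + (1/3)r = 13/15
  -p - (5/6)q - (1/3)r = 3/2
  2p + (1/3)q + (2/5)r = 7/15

p = 2/3, q = -13/5, r = 0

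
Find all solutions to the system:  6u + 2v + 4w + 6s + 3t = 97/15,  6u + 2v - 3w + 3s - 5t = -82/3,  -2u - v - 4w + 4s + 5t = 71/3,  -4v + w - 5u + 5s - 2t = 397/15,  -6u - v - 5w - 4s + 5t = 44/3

Row-reduce the augmented matrix:
R1 ← R1 / (6).
R2 ← R2 − 6·R1.
R3 ← R3 + 2·R1.
R4 ← R4 + 5·R1.
R5 ← R5 + 6·R1.
Swap R2 and R3.
R2 ← R2 / (-1/3).
R1 ← R1 − 1/3·R2.
R4 ← R4 + 7/3·R2.
R5 ← R5 − 1·R2.
R3 ← R3 / (-7).
R1 ← R1 + 2·R3.
R2 ← R2 − 8·R3.
R4 ← R4 − 23·R3.
R5 ← R5 + 9·R3.
R4 ← R4 / (-293/7).
R1 ← R1 − 55/7·R4.
R2 ← R2 + 150/7·R4.
R3 ← R3 − 3/7·R4.
R5 ← R5 − 167/7·R4.
R5 ← R5 / (-1377/586).
R1 ← R1 + 1154/293·R5.
R2 ← R2 − 2215/293·R5.
R3 ← R3 − 263/586·R5.
R4 ← R4 − 949/586·R5.
Reading off the reduced rows gives u = -2, v = -8/3, w = 1, s = 2, t = 13/5.

u = -2, v = -8/3, w = 1, s = 2, t = 13/5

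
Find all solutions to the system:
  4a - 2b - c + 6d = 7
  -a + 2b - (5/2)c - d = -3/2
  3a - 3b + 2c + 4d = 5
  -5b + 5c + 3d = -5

infinitely many solutions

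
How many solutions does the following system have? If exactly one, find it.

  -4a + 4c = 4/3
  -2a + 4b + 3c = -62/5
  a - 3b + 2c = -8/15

a = -3, b = -13/5, c = -8/3

Row-reduce the augmented matrix:
R1 ← R1 / (-4).
R2 ← R2 + 2·R1.
R3 ← R3 − 1·R1.
R2 ← R2 / (4).
R3 ← R3 + 3·R2.
R3 ← R3 / (15/4).
R1 ← R1 + 1·R3.
R2 ← R2 − 1/4·R3.
Reading off the reduced rows gives a = -3, b = -13/5, c = -8/3.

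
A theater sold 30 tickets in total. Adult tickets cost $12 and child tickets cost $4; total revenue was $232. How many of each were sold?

Let a = adult tickets, c = child tickets.
  a + c = 30
  12a + 4c = 232
Row-reduce the augmented matrix:
R2 ← R2 − 12·R1.
R2 ← R2 / (-8).
R1 ← R1 − 1·R2.
Reading off the reduced rows gives a = 14, c = 16.

adult tickets: 14, child tickets: 16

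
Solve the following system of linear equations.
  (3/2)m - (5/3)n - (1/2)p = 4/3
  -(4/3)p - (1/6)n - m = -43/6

Row-reduce:
R1 ← R1 / (3/2).
R2 ← R2 + 1·R1.
R2 ← R2 / (-23/18).
R1 ← R1 + 10/9·R2.
Rank is 2 with 3 unknowns, leaving p free.

infinitely many solutions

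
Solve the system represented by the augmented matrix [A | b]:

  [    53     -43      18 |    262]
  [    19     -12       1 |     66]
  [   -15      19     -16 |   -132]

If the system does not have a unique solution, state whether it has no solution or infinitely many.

Row-reduce:
R1 ← R1 / (53).
R2 ← R2 − 19·R1.
R3 ← R3 + 15·R1.
R2 ← R2 / (181/53).
R1 ← R1 + 43/53·R2.
R3 ← R3 − 362/53·R2.
Row 3 reduces to 0 = -2, a contradiction. The system is inconsistent.

no solution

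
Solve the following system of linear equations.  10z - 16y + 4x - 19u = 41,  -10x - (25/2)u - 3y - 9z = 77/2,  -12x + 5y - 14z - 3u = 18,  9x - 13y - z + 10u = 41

Row-reduce:
R1 ← R1 / (4).
R2 ← R2 + 10·R1.
R3 ← R3 + 12·R1.
R4 ← R4 − 9·R1.
R2 ← R2 / (-43).
R1 ← R1 + 4·R2.
R3 ← R3 + 43·R2.
R4 ← R4 − 23·R2.
Swap R3 and R4.
R3 ← R3 / (-1285/86).
R1 ← R1 − 87/86·R3.
R2 ← R2 + 16/43·R3.
Rank is 3 with 4 unknowns, leaving u free.

infinitely many solutions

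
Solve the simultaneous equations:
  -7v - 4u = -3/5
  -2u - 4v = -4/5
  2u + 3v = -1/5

u = -8/5, v = 1

Row-reduce the augmented matrix:
R1 ← R1 / (-4).
R2 ← R2 + 2·R1.
R3 ← R3 − 2·R1.
R2 ← R2 / (-1/2).
R1 ← R1 − 7/4·R2.
R3 ← R3 + 1/2·R2.
R3 reduces to 0 = 0, so the extra equation is consistent.
Reading off the reduced rows gives u = -8/5, v = 1.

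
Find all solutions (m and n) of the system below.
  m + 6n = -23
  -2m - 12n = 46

infinitely many solutions

Row-reduce:
R2 ← R2 + 2·R1.
Rank is 1 with 2 unknowns, leaving n free.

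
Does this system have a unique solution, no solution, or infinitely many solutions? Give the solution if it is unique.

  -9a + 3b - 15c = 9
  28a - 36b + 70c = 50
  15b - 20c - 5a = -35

no solution

Row-reduce:
R1 ← R1 / (-9).
R2 ← R2 − 28·R1.
R3 ← R3 + 5·R1.
R2 ← R2 / (-80/3).
R1 ← R1 + 1/3·R2.
R3 ← R3 − 40/3·R2.
Row 3 reduces to 0 = -1, a contradiction. The system is inconsistent.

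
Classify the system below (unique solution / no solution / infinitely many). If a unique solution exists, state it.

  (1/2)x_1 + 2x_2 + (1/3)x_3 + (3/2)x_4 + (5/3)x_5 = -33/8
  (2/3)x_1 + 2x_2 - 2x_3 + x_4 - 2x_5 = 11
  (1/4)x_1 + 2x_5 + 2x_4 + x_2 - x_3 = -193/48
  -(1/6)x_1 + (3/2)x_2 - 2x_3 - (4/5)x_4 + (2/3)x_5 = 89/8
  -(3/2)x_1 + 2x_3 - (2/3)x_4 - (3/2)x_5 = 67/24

Row-reduce the augmented matrix:
R1 ← R1 / (1/2).
R2 ← R2 − 2/3·R1.
R3 ← R3 − 1/4·R1.
R4 ← R4 + 1/6·R1.
R5 ← R5 + 3/2·R1.
R2 ← R2 / (-2/3).
R1 ← R1 − 4·R2.
R4 ← R4 − 13/6·R2.
R5 ← R5 − 6·R2.
R3 ← R3 / (-7/6).
R1 ← R1 + 14·R3.
R2 ← R2 − 11/3·R3.
R4 ← R4 + 59/6·R3.
R5 ← R5 + 19·R3.
R4 ← R4 / (-493/35).
R1 ← R1 + 18·R4.
R2 ← R2 − 38/7·R4.
R3 ← R3 + 15/14·R4.
R5 ← R5 + 536/21·R4.
R5 ← R5 / (-115639/8874).
R1 ← R1 + 3678/493·R5.
R2 ← R2 − 2060/1479·R5.
R3 ← R3 − 689/986·R5.
R4 ← R4 − 2345/1479·R5.
Reading off the reduced rows gives x_1 = -11/4, x_2 = 8/3, x_3 = -3, x_4 = -5/2, x_5 = -2.

x_1 = -11/4, x_2 = 8/3, x_3 = -3, x_4 = -5/2, x_5 = -2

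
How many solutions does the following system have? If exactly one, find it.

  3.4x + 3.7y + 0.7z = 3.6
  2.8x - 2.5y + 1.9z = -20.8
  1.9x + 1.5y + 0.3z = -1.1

x = -5, y = 5, z = 3

Row-reduce the augmented matrix:
R1 ← R1 / (17/5).
R2 ← R2 − 14/5·R1.
R3 ← R3 − 19/10·R1.
R2 ← R2 / (-943/170).
R1 ← R1 − 37/34·R2.
R3 ← R3 + 193/340·R2.
R3 ← R3 / (-2137/9430).
R1 ← R1 − 439/943·R3.
R2 ← R2 + 225/943·R3.
Reading off the reduced rows gives x = -5, y = 5, z = 3.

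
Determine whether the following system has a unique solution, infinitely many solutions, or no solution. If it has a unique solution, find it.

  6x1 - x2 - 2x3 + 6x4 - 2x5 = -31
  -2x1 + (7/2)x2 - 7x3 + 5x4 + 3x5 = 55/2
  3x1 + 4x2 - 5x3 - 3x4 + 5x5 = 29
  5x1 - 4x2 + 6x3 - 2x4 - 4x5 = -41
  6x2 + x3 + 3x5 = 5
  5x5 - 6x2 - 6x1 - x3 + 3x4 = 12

Row-reduce:
R1 ← R1 / (6).
R2 ← R2 + 2·R1.
R3 ← R3 − 3·R1.
R4 ← R4 − 5·R1.
R6 ← R6 + 6·R1.
R2 ← R2 / (19/6).
R1 ← R1 + 1/6·R2.
R3 ← R3 − 9/2·R2.
R4 ← R4 + 19/6·R2.
R5 ← R5 − 6·R2.
R6 ← R6 + 7·R2.
R3 ← R3 / (131/19).
R1 ← R1 + 14/19·R3.
R2 ← R2 + 46/19·R3.
R5 ← R5 − 295/19·R3.
R6 ← R6 + 379/19·R3.
Swap R4 and R5.
R4 ← R4 / (2967/131).
R1 ← R1 + 44/131·R4.
R2 ← R2 + 444/131·R4.
R3 ← R3 + 303/131·R4.
R6 ← R6 + 2838/131·R4.
Swap R5 and R6.
R5 ← R5 / (202/23).
R1 ← R1 + 34/989·R5.
R2 ← R2 − 556/989·R5.
R3 ← R3 + 369/989·R5.
R4 ← R4 + 326/989·R5.
Row 6 reduces to 0 = 2, a contradiction. The system is inconsistent.

no solution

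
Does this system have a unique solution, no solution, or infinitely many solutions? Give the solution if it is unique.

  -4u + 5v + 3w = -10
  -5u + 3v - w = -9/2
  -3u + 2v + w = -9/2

Row-reduce the augmented matrix:
R1 ← R1 / (-4).
R2 ← R2 + 5·R1.
R3 ← R3 + 3·R1.
R2 ← R2 / (-13/4).
R1 ← R1 + 5/4·R2.
R3 ← R3 + 7/4·R2.
R3 ← R3 / (17/13).
R1 ← R1 − 14/13·R3.
R2 ← R2 − 19/13·R3.
Reading off the reduced rows gives u = 1/2, v = -1, w = -1.

u = 1/2, v = -1, w = -1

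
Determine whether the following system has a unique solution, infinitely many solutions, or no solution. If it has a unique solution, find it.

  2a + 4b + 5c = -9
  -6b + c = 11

infinitely many solutions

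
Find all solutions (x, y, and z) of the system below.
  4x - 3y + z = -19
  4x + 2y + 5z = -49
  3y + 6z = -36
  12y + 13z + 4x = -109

x = -5, y = -2, z = -5

Row-reduce the augmented matrix:
R1 ← R1 / (4).
R2 ← R2 − 4·R1.
R4 ← R4 − 4·R1.
R2 ← R2 / (5).
R1 ← R1 + 3/4·R2.
R3 ← R3 − 3·R2.
R4 ← R4 − 15·R2.
R3 ← R3 / (18/5).
R1 ← R1 − 17/20·R3.
R2 ← R2 − 4/5·R3.
R4 reduces to 0 = 0, so the extra equation is consistent.
Reading off the reduced rows gives x = -5, y = -2, z = -5.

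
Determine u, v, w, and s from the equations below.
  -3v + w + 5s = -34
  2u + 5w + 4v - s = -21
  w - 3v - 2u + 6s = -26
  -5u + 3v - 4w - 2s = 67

u = -6, v = 3, w = -5, s = -4

Row-reduce the augmented matrix:
Swap R1 and R2.
R1 ← R1 / (2).
R3 ← R3 + 2·R1.
R4 ← R4 + 5·R1.
R2 ← R2 / (-3).
R1 ← R1 − 2·R2.
R3 ← R3 − 1·R2.
R4 ← R4 − 13·R2.
R3 ← R3 / (19/3).
R1 ← R1 − 19/6·R3.
R2 ← R2 + 1/3·R3.
R4 ← R4 − 77/6·R3.
R4 ← R4 / (139/38).
R1 ← R1 + 1/2·R4.
R2 ← R2 + 25/19·R4.
R3 ← R3 − 20/19·R4.
Reading off the reduced rows gives u = -6, v = 3, w = -5, s = -4.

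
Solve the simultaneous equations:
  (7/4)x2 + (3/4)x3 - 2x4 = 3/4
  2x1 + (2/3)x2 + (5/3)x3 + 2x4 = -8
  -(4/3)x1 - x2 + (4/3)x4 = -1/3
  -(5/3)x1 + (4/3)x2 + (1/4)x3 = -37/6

Row-reduce the augmented matrix:
Swap R1 and R2.
R1 ← R1 / (2).
R3 ← R3 + 4/3·R1.
R4 ← R4 + 5/3·R1.
R2 ← R2 / (7/4).
R1 ← R1 − 1/3·R2.
R3 ← R3 + 5/9·R2.
R4 ← R4 − 17/9·R2.
R3 ← R3 / (85/63).
R1 ← R1 − 29/42·R3.
R2 ← R2 − 3/7·R3.
R4 ← R4 − 209/252·R3.
R4 ← R4 / (219/85).
R1 ← R1 − 29/85·R4.
R2 ← R2 + 152/85·R4.
R3 ← R3 − 128/85·R4.
Reading off the reduced rows gives x1 = 0, x2 = -5, x3 = 2, x4 = -4.

x1 = 0, x2 = -5, x3 = 2, x4 = -4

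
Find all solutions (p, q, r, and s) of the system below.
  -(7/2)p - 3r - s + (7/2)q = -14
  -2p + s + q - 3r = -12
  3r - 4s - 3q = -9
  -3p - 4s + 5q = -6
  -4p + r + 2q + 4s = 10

no solution

Row-reduce:
R1 ← R1 / (-7/2).
R2 ← R2 + 2·R1.
R4 ← R4 + 3·R1.
R5 ← R5 + 4·R1.
R2 ← R2 / (-1).
R1 ← R1 + 1·R2.
R3 ← R3 + 3·R2.
R4 ← R4 − 2·R2.
R5 ← R5 + 2·R2.
R3 ← R3 / (48/7).
R1 ← R1 − 15/7·R3.
R2 ← R2 − 9/7·R3.
R5 ← R5 − 7·R3.
Swap R4 and R5.
R4 ← R4 / (523/48).
R1 ← R1 − 23/16·R4.
R2 ← R2 − 1/16·R4.
R3 ← R3 + 61/48·R4.
Row 5 reduces to 0 = -2, a contradiction. The system is inconsistent.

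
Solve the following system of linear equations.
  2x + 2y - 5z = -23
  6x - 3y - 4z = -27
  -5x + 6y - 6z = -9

x = -3, y = -1, z = 3

Row-reduce the augmented matrix:
R1 ← R1 / (2).
R2 ← R2 − 6·R1.
R3 ← R3 + 5·R1.
R2 ← R2 / (-9).
R1 ← R1 − 1·R2.
R3 ← R3 − 11·R2.
R3 ← R3 / (-91/18).
R1 ← R1 + 23/18·R3.
R2 ← R2 + 11/9·R3.
Reading off the reduced rows gives x = -3, y = -1, z = 3.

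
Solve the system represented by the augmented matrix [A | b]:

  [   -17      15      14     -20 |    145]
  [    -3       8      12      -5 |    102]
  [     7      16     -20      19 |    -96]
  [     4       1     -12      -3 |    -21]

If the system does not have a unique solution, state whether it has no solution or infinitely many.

Row-reduce the augmented matrix:
R1 ← R1 / (-17).
R2 ← R2 + 3·R1.
R3 ← R3 − 7·R1.
R4 ← R4 − 4·R1.
R2 ← R2 / (91/17).
R1 ← R1 + 15/17·R2.
R3 ← R3 − 377/17·R2.
R4 ← R4 − 77/17·R2.
R3 ← R3 / (-376/7).
R1 ← R1 − 68/91·R3.
R2 ← R2 − 162/91·R3.
R4 ← R4 + 218/13·R3.
R4 ← R4 / (-14327/1222).
R1 ← R1 − 714/611·R4.
R2 ← R2 − 347/1222·R4.
R3 ← R3 + 59/188·R4.
Reading off the reduced rows gives x_1 = 5, x_2 = 4, x_3 = 5, x_4 = -5.

x_1 = 5, x_2 = 4, x_3 = 5, x_4 = -5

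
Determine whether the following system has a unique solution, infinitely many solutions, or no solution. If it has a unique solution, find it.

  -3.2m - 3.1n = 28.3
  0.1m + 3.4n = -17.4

Row-reduce the augmented matrix:
R1 ← R1 / (-16/5).
R2 ← R2 − 1/10·R1.
R2 ← R2 / (1057/320).
R1 ← R1 − 31/32·R2.
Reading off the reduced rows gives m = -4, n = -5.

m = -4, n = -5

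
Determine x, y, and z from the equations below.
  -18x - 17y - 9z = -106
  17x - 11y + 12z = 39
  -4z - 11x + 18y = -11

Row-reduce the augmented matrix:
R1 ← R1 / (-18).
R2 ← R2 − 17·R1.
R3 ← R3 + 11·R1.
R2 ← R2 / (-487/18).
R1 ← R1 − 17/18·R2.
R3 ← R3 − 511/18·R2.
R3 ← R3 / (2519/487).
R1 ← R1 − 303/487·R3.
R2 ← R2 + 63/487·R3.
Reading off the reduced rows gives x = 5, y = 2, z = -2.

x = 5, y = 2, z = -2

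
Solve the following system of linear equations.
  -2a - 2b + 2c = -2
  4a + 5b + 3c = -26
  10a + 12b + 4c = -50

Row-reduce:
R1 ← R1 / (-2).
R2 ← R2 − 4·R1.
R3 ← R3 − 10·R1.
R1 ← R1 − 1·R2.
R3 ← R3 − 2·R2.
Rank is 2 with 3 unknowns, leaving c free.

infinitely many solutions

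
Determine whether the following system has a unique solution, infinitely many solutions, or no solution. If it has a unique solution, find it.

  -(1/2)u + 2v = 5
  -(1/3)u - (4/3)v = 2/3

Row-reduce the augmented matrix:
R1 ← R1 / (-1/2).
R2 ← R2 + 1/3·R1.
R2 ← R2 / (-8/3).
R1 ← R1 + 4·R2.
Reading off the reduced rows gives u = -6, v = 1.

u = -6, v = 1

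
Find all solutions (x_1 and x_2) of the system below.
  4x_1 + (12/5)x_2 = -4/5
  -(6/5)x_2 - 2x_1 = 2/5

infinitely many solutions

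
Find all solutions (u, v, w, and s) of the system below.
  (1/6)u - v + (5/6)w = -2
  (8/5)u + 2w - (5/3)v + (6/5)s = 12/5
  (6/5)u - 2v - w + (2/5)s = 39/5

infinitely many solutions

Row-reduce:
R1 ← R1 / (1/6).
R2 ← R2 − 8/5·R1.
R3 ← R3 − 6/5·R1.
R2 ← R2 / (119/15).
R1 ← R1 + 6·R2.
R3 ← R3 − 26/5·R2.
R3 ← R3 / (-365/119).
R1 ← R1 − 55/119·R3.
R2 ← R2 + 90/119·R3.
Rank is 3 with 4 unknowns, leaving s free.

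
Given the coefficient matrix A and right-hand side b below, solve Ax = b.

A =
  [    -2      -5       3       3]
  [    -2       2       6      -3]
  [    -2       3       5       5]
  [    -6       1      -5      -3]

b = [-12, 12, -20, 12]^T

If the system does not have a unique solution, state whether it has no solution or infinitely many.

Row-reduce the augmented matrix:
R1 ← R1 / (-2).
R2 ← R2 + 2·R1.
R3 ← R3 + 2·R1.
R4 ← R4 + 6·R1.
R2 ← R2 / (7).
R1 ← R1 − 5/2·R2.
R3 ← R3 − 8·R2.
R4 ← R4 − 16·R2.
R3 ← R3 / (-10/7).
R1 ← R1 + 18/7·R3.
R2 ← R2 − 3/7·R3.
R4 ← R4 + 146/7·R3.
R4 ← R4 / (-638/5).
R1 ← R1 + 153/10·R4.
R2 ← R2 − 9/5·R4.
R3 ← R3 + 31/5·R4.
Reading off the reduced rows gives x_1 = 0, x_2 = 0, x_3 = 0, x_4 = -4.

x_1 = 0, x_2 = 0, x_3 = 0, x_4 = -4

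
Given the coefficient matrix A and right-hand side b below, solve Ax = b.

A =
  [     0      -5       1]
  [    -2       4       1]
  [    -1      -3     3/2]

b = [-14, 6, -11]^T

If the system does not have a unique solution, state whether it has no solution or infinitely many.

Row-reduce:
Swap R1 and R2.
R1 ← R1 / (-2).
R3 ← R3 + 1·R1.
R2 ← R2 / (-5).
R1 ← R1 + 2·R2.
R3 ← R3 + 5·R2.
Rank is 2 with 3 unknowns, leaving x_3 free.

infinitely many solutions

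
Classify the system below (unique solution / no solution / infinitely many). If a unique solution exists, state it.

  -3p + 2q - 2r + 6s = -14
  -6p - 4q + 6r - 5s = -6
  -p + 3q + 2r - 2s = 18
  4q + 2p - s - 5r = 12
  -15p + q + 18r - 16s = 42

p = 2, q = 4, r = 2, s = -2

Row-reduce the augmented matrix:
R1 ← R1 / (-3).
R2 ← R2 + 6·R1.
R3 ← R3 + 1·R1.
R4 ← R4 − 2·R1.
R5 ← R5 + 15·R1.
R2 ← R2 / (-8).
R1 ← R1 + 2/3·R2.
R3 ← R3 − 7/3·R2.
R4 ← R4 − 16/3·R2.
R5 ← R5 + 9·R2.
R3 ← R3 / (67/12).
R1 ← R1 + 1/6·R3.
R2 ← R2 + 5/4·R3.
R4 ← R4 − 1/3·R3.
R5 ← R5 − 67/4·R3.
R4 ← R4 / (-1045/134).
R1 ← R1 + 57/67·R4.
R2 ← R2 − 8/67·R4.
R3 ← R3 + 215/134·R4.
R5 reduces to 0 = 0, so the extra equation is consistent.
Reading off the reduced rows gives p = 2, q = 4, r = 2, s = -2.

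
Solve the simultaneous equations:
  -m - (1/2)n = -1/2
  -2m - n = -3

no solution

Row-reduce:
R1 ← R1 / (-1).
R2 ← R2 + 2·R1.
Row 2 reduces to 0 = -2, a contradiction. The system is inconsistent.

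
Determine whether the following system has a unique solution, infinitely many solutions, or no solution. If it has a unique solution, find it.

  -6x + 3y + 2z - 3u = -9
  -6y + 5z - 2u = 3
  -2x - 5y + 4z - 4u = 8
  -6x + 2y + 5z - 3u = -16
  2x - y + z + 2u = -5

x = 1, y = -2, z = -3, u = -3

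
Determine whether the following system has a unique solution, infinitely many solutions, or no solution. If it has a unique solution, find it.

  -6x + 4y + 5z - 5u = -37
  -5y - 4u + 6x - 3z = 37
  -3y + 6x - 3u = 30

Row-reduce:
R1 ← R1 / (-6).
R2 ← R2 − 6·R1.
R3 ← R3 − 6·R1.
R2 ← R2 / (-1).
R1 ← R1 + 2/3·R2.
R3 ← R3 − 1·R2.
R3 ← R3 / (7).
R1 ← R1 + 13/6·R3.
R2 ← R2 + 2·R3.
Rank is 3 with 4 unknowns, leaving u free.

infinitely many solutions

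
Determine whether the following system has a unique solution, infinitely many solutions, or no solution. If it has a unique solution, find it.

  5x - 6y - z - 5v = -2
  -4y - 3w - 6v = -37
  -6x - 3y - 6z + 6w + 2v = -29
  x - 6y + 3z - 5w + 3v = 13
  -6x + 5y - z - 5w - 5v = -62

Row-reduce the augmented matrix:
R1 ← R1 / (5).
R3 ← R3 + 6·R1.
R4 ← R4 − 1·R1.
R5 ← R5 + 6·R1.
R2 ← R2 / (-4).
R1 ← R1 + 6/5·R2.
R3 ← R3 + 51/5·R2.
R4 ← R4 + 24/5·R2.
R5 ← R5 + 11/5·R2.
R3 ← R3 / (-36/5).
R1 ← R1 + 1/5·R3.
R4 ← R4 − 16/5·R3.
R5 ← R5 + 11/5·R3.
R4 ← R4 / (14/3).
R1 ← R1 − 25/48·R4.
R2 ← R2 − 3/4·R4.
R3 ← R3 + 91/48·R4.
R5 ← R5 + 361/48·R4.
R5 ← R5 / (1679/112).
R1 ← R1 + 445/336·R5.
R2 ← R2 + 31/28·R5.
R3 ← R3 − 241/48·R5.
R4 ← R4 − 73/21·R5.
Reading off the reduced rows gives x = 6, y = 1, z = 1, w = 1, v = 5.

x = 6, y = 1, z = 1, w = 1, v = 5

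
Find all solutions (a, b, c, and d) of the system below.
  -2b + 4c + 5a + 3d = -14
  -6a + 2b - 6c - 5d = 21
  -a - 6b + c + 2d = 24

infinitely many solutions

Row-reduce:
R1 ← R1 / (5).
R2 ← R2 + 6·R1.
R3 ← R3 + 1·R1.
R2 ← R2 / (-2/5).
R1 ← R1 + 2/5·R2.
R3 ← R3 + 32/5·R2.
R3 ← R3 / (21).
R1 ← R1 − 2·R3.
R2 ← R2 − 3·R3.
Rank is 3 with 4 unknowns, leaving d free.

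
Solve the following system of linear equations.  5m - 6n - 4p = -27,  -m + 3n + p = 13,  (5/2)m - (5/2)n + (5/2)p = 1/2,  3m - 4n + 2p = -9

no solution

Row-reduce:
R1 ← R1 / (5).
R2 ← R2 + 1·R1.
R3 ← R3 − 5/2·R1.
R4 ← R4 − 3·R1.
R2 ← R2 / (9/5).
R1 ← R1 + 6/5·R2.
R3 ← R3 − 1/2·R2.
R4 ← R4 + 2/5·R2.
R3 ← R3 / (40/9).
R1 ← R1 + 2/3·R3.
R2 ← R2 − 1/9·R3.
R4 ← R4 − 40/9·R3.
Row 4 reduces to 0 = -3, a contradiction. The system is inconsistent.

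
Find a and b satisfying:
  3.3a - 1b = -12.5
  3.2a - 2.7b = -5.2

From equation 1: b = 25/2 + 33/10·a.
Substitute into equation 2 and solve: a = -5.
Then b = -4.

a = -5, b = -4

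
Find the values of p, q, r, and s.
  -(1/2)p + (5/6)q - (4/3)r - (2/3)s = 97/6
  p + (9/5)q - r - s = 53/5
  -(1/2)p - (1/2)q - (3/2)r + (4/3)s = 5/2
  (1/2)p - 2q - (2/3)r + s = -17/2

p = -5, q = 2, r = -6, s = -6

Row-reduce the augmented matrix:
R1 ← R1 / (-1/2).
R2 ← R2 − 1·R1.
R3 ← R3 + 1/2·R1.
R4 ← R4 − 1/2·R1.
R2 ← R2 / (52/15).
R1 ← R1 + 5/3·R2.
R3 ← R3 + 4/3·R2.
R4 ← R4 + 7/6·R2.
R3 ← R3 / (-41/26).
R1 ← R1 − 47/52·R3.
R2 ← R2 + 55/52·R3.
R4 ← R4 + 1009/312·R3.
R4 ← R4 / (-8009/2952).
R1 ← R1 − 415/492·R4.
R2 ← R2 + 695/492·R4.
R3 ← R3 + 86/123·R4.
Reading off the reduced rows gives p = -5, q = 2, r = -6, s = -6.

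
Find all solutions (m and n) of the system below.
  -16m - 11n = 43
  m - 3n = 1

From equation 2: m = 1 + 3·n.
Substitute into equation 1 and solve: n = -1.
Then m = -2.

m = -2, n = -1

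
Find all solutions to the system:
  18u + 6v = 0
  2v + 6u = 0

Row-reduce:
R1 ← R1 / (18).
R2 ← R2 − 6·R1.
Rank is 1 with 2 unknowns, leaving v free.

infinitely many solutions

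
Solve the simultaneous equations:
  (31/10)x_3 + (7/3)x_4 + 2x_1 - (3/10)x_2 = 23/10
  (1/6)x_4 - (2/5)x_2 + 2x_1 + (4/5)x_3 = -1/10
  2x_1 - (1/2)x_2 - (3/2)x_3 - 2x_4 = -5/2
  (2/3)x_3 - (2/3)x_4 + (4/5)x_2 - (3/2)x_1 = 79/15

infinitely many solutions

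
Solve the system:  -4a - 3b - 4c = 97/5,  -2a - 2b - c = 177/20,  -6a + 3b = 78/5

a = -3, b = -4/5, c = -5/4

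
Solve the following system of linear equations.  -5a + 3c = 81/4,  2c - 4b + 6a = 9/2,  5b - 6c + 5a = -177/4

a = -9/4, b = -3, c = 3

Row-reduce the augmented matrix:
R1 ← R1 / (-5).
R2 ← R2 − 6·R1.
R3 ← R3 − 5·R1.
R2 ← R2 / (-4).
R3 ← R3 − 5·R2.
R3 ← R3 / (4).
R1 ← R1 + 3/5·R3.
R2 ← R2 + 7/5·R3.
Reading off the reduced rows gives a = -9/4, b = -3, c = 3.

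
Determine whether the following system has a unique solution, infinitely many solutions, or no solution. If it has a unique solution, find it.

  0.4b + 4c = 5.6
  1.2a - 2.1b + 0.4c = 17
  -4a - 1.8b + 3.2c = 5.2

a = 3, b = -6, c = 2

Row-reduce the augmented matrix:
Swap R1 and R2.
R1 ← R1 / (6/5).
R3 ← R3 + 4·R1.
R2 ← R2 / (2/5).
R1 ← R1 + 7/4·R2.
R3 ← R3 + 44/5·R2.
R3 ← R3 / (1388/15).
R1 ← R1 − 107/6·R3.
R2 ← R2 − 10·R3.
Reading off the reduced rows gives a = 3, b = -6, c = 2.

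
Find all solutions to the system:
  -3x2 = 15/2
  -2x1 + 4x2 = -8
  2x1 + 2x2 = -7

Row-reduce the augmented matrix:
Swap R1 and R2.
R1 ← R1 / (-2).
R3 ← R3 − 2·R1.
R2 ← R2 / (-3).
R1 ← R1 + 2·R2.
R3 ← R3 − 6·R2.
R3 reduces to 0 = 0, so the extra equation is consistent.
Reading off the reduced rows gives x1 = -1, x2 = -5/2.

x1 = -1, x2 = -5/2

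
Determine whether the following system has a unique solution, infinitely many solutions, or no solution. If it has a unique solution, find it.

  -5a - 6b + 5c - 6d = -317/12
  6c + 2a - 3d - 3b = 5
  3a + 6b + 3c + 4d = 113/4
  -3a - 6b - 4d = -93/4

Row-reduce the augmented matrix:
R1 ← R1 / (-5).
R2 ← R2 − 2·R1.
R3 ← R3 − 3·R1.
R4 ← R4 + 3·R1.
R2 ← R2 / (-27/5).
R1 ← R1 − 6/5·R2.
R3 ← R3 − 12/5·R2.
R4 ← R4 + 12/5·R2.
R3 ← R3 / (86/9).
R1 ← R1 − 7/9·R3.
R2 ← R2 + 40/27·R3.
R4 ← R4 + 59/9·R3.
R4 ← R4 / (27/43).
R1 ← R1 − 7/43·R4.
R2 ← R2 − 89/129·R4.
R3 ← R3 + 9/43·R4.
Reading off the reduced rows gives a = 11/4, b = 1/2, c = 5/3, d = 3.

a = 11/4, b = 1/2, c = 5/3, d = 3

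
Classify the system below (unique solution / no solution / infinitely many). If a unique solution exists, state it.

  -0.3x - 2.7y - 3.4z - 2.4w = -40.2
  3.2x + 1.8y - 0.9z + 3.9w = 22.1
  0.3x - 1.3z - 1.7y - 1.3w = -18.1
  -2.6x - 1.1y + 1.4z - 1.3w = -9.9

x = 4, y = 6, z = 6, w = 1

Row-reduce the augmented matrix:
R1 ← R1 / (-3/10).
R2 ← R2 − 16/5·R1.
R3 ← R3 − 3/10·R1.
R4 ← R4 + 13/5·R1.
R2 ← R2 / (-27).
R1 ← R1 − 9·R2.
R3 ← R3 + 22/5·R2.
R4 ← R4 − 223/10·R2.
R3 ← R3 / (1099/810).
R1 ← R1 + 19/18·R3.
R2 ← R2 − 223/162·R3.
R4 ← R4 − 55/324·R3.
R4 ← R4 / (43902/27475).
R1 ← R1 − 3513/5495·R4.
R2 ← R2 − 5329/5495·R4.
R3 ← R3 + 663/5495·R4.
Reading off the reduced rows gives x = 4, y = 6, z = 6, w = 1.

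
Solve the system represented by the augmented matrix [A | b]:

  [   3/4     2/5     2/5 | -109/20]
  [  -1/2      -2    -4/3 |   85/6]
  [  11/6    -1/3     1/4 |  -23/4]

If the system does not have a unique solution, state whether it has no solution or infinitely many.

x_1 = -3, x_2 = -3, x_3 = -5

Row-reduce the augmented matrix:
R1 ← R1 / (3/4).
R2 ← R2 + 1/2·R1.
R3 ← R3 − 11/6·R1.
R2 ← R2 / (-26/15).
R1 ← R1 − 8/15·R2.
R3 ← R3 + 59/45·R2.
R3 ← R3 / (37/468).
R1 ← R1 − 8/39·R3.
R2 ← R2 − 8/13·R3.
Reading off the reduced rows gives x_1 = -3, x_2 = -3, x_3 = -5.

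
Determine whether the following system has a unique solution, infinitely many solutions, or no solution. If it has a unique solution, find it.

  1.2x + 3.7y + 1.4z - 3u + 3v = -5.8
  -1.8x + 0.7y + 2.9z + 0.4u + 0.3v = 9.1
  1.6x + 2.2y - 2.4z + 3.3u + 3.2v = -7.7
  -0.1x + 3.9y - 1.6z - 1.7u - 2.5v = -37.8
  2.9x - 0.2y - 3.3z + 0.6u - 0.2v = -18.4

x = -5, y = -6, z = 1, u = -1, v = 6

Row-reduce the augmented matrix:
R1 ← R1 / (6/5).
R2 ← R2 + 9/5·R1.
R3 ← R3 − 8/5·R1.
R4 ← R4 + 1/10·R1.
R5 ← R5 − 29/10·R1.
R2 ← R2 / (25/4).
R1 ← R1 − 37/12·R2.
R3 ← R3 + 41/15·R2.
R4 ← R4 − 101/24·R2.
R5 ← R5 + 1097/120·R2.
R3 ← R3 / (-52/25).
R1 ← R1 + 13/10·R3.
R2 ← R2 − 4/5·R3.
R4 ← R4 + 97/20·R3.
R5 ← R5 − 63/100·R3.
R4 ← R4 / (-625561/52000).
R1 ← R1 + 4703/1200·R4.
R2 ← R2 − 2851/1950·R4.
R3 ← R3 + 20651/7800·R4.
R5 ← R5 − 549281/156000·R4.
R5 ← R5 / (-4742125/1876683).
R1 ← R1 − 3927631/1876683·R5.
R2 ← R2 − 437780/1876683·R5.
R3 ← R3 − 2343167/1876683·R5.
R4 ← R4 − 442592/625561·R5.
Reading off the reduced rows gives x = -5, y = -6, z = 1, u = -1, v = 6.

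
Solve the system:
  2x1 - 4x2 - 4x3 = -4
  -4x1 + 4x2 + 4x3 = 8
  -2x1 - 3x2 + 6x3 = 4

Row-reduce the augmented matrix:
R1 ← R1 / (2).
R2 ← R2 + 4·R1.
R3 ← R3 + 2·R1.
R2 ← R2 / (-4).
R1 ← R1 + 2·R2.
R3 ← R3 + 7·R2.
R3 ← R3 / (9).
R2 ← R2 − 1·R3.
Reading off the reduced rows gives x1 = -2, x2 = 0, x3 = 0.

x1 = -2, x2 = 0, x3 = 0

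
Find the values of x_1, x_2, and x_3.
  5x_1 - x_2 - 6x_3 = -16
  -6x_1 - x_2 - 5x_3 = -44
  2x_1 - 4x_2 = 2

x_1 = 3, x_2 = 1, x_3 = 5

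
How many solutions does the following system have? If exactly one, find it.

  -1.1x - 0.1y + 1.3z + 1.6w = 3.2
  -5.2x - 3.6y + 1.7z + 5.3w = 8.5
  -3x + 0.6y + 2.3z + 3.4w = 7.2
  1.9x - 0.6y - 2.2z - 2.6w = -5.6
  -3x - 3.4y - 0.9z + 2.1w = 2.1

x = -2, y = 0, z = 2, w = -1

Row-reduce the augmented matrix:
R1 ← R1 / (-11/10).
R2 ← R2 + 26/5·R1.
R3 ← R3 + 3·R1.
R4 ← R4 − 19/10·R1.
R5 ← R5 + 3·R1.
R2 ← R2 / (-172/55).
R1 ← R1 − 1/11·R2.
R3 ← R3 − 48/55·R2.
R4 ← R4 + 17/22·R2.
R5 ← R5 + 172/55·R2.
R3 ← R3 / (-1069/430).
R1 ← R1 + 451/344·R3.
R2 ← R2 − 489/344·R3.
R4 ← R4 − 787/688·R3.
R4 ← R4 / (-949/85520).
R1 ← R1 + 5807/8552·R4.
R2 ← R2 + 1611/8552·R4.
R3 ← R3 − 686/1069·R4.
R5 reduces to 0 = 0, so the extra equation is consistent.
Reading off the reduced rows gives x = -2, y = 0, z = 2, w = -1.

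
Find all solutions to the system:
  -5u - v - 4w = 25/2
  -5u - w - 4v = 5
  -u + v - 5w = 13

Row-reduce the augmented matrix:
R1 ← R1 / (-5).
R2 ← R2 + 5·R1.
R3 ← R3 + 1·R1.
R2 ← R2 / (-3).
R1 ← R1 − 1/5·R2.
R3 ← R3 − 6/5·R2.
R3 ← R3 / (-3).
R1 ← R1 − 1·R3.
R2 ← R2 + 1·R3.
Reading off the reduced rows gives u = -1/2, v = 0, w = -5/2.

u = -1/2, v = 0, w = -5/2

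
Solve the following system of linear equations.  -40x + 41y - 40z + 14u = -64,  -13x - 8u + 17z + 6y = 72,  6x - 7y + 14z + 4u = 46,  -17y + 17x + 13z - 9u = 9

infinitely many solutions

Row-reduce:
R1 ← R1 / (-40).
R2 ← R2 + 13·R1.
R3 ← R3 − 6·R1.
R4 ← R4 − 17·R1.
R2 ← R2 / (-293/40).
R1 ← R1 + 41/40·R2.
R3 ← R3 + 17/20·R2.
R4 ← R4 − 17/40·R2.
R3 ← R3 / (1324/293).
R1 ← R1 + 937/293·R3.
R2 ← R2 + 1200/293·R3.
R4 ← R4 + 662/293·R3.
Rank is 3 with 4 unknowns, leaving u free.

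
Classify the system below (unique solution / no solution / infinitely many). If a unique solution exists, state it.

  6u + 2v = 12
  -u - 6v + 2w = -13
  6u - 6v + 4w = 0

u = 1, v = 3, w = 3

Row-reduce the augmented matrix:
R1 ← R1 / (6).
R2 ← R2 + 1·R1.
R3 ← R3 − 6·R1.
R2 ← R2 / (-17/3).
R1 ← R1 − 1/3·R2.
R3 ← R3 + 8·R2.
R3 ← R3 / (20/17).
R1 ← R1 − 2/17·R3.
R2 ← R2 + 6/17·R3.
Reading off the reduced rows gives u = 1, v = 3, w = 3.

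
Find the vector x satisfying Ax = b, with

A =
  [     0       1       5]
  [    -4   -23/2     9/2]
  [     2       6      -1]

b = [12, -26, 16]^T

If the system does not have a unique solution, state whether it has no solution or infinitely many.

Row-reduce:
Swap R1 and R2.
R1 ← R1 / (-4).
R3 ← R3 − 2·R1.
R1 ← R1 − 23/8·R2.
R3 ← R3 − 1/4·R2.
Rank is 2 with 3 unknowns, leaving x_3 free.

infinitely many solutions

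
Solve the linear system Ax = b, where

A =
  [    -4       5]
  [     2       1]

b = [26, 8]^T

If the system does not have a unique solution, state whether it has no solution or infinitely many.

x_1 = 1, x_2 = 6

From equation 2: x_2 = 8 − 2·x_1.
Substitute into equation 1 and solve: x_1 = 1.
Then x_2 = 6.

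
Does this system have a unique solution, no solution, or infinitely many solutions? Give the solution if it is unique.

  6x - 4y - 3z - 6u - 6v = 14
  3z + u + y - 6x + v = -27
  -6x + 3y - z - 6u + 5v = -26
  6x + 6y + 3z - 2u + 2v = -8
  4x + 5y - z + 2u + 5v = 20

Row-reduce the augmented matrix:
R1 ← R1 / (6).
R2 ← R2 + 6·R1.
R3 ← R3 + 6·R1.
R4 ← R4 − 6·R1.
R5 ← R5 − 4·R1.
R2 ← R2 / (-3).
R1 ← R1 + 2/3·R2.
R3 ← R3 + 1·R2.
R4 ← R4 − 10·R2.
R5 ← R5 − 23/3·R2.
R3 ← R3 / (-4).
R1 ← R1 + 1/2·R3.
R4 ← R4 − 6·R3.
R5 ← R5 − 1·R3.
R4 ← R4 / (-169/6).
R1 ← R1 − 101/72·R4.
R2 ← R2 − 5/3·R4.
R3 ← R3 − 31/12·R4.
R5 ← R5 + 337/36·R4.
R5 ← R5 / (-539/507).
R1 ← R1 + 359/1014·R5.
R2 ← R2 − 205/169·R5.
R3 ← R3 + 147/169·R5.
R4 ← R4 − 46/169·R5.
Reading off the reduced rows gives x = 2, y = 1, z = -6, u = 3, v = -1.

x = 2, y = 1, z = -6, u = 3, v = -1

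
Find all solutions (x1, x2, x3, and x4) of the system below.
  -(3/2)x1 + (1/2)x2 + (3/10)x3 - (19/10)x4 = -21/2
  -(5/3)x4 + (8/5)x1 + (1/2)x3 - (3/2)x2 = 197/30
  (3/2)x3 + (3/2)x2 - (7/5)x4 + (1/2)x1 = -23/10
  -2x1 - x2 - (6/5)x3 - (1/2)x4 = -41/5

infinitely many solutions

Row-reduce:
R1 ← R1 / (-3/2).
R2 ← R2 − 8/5·R1.
R3 ← R3 − 1/2·R1.
R4 ← R4 + 2·R1.
R2 ← R2 / (-29/30).
R1 ← R1 + 1/3·R2.
R3 ← R3 − 5/3·R2.
R4 ← R4 + 5/3·R2.
R3 ← R3 / (437/145).
R1 ← R1 + 14/29·R3.
R2 ← R2 + 123/145·R3.
R4 ← R4 + 437/145·R3.
Rank is 3 with 4 unknowns, leaving x4 free.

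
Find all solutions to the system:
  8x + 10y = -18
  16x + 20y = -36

infinitely many solutions

Row-reduce:
R1 ← R1 / (8).
R2 ← R2 − 16·R1.
Rank is 1 with 2 unknowns, leaving y free.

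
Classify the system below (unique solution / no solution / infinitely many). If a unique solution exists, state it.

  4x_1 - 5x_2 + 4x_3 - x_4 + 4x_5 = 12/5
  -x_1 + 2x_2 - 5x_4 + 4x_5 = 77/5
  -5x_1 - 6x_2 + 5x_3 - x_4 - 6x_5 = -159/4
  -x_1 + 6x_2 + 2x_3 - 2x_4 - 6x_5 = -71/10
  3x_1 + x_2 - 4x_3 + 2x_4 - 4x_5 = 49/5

Row-reduce the augmented matrix:
R1 ← R1 / (4).
R2 ← R2 + 1·R1.
R3 ← R3 + 5·R1.
R4 ← R4 + 1·R1.
R5 ← R5 − 3·R1.
R2 ← R2 / (3/4).
R1 ← R1 + 5/4·R2.
R3 ← R3 + 49/4·R2.
R4 ← R4 − 19/4·R2.
R5 ← R5 − 19/4·R2.
R3 ← R3 / (79/3).
R1 ← R1 − 8/3·R3.
R2 ← R2 − 4/3·R3.
R4 ← R4 + 10/3·R3.
R5 ← R5 + 40/3·R3.
R4 ← R4 / (1569/79).
R1 ← R1 + 7/79·R4.
R2 ← R2 + 201/79·R4.
R3 ← R3 + 264/79·R4.
R5 ← R5 + 676/79·R4.
R5 ← R5 / (-14468/1569).
R1 ← R1 − 1642/1569·R5.
R2 ← R2 + 422/523·R5.
R3 ← R3 + 726/523·R5.
R4 ← R4 + 2090/1569·R5.
Reading off the reduced rows gives x_1 = 13/5, x_2 = 1, x_3 = -11/4, x_4 = -2, x_5 = 3/2.

x_1 = 13/5, x_2 = 1, x_3 = -11/4, x_4 = -2, x_5 = 3/2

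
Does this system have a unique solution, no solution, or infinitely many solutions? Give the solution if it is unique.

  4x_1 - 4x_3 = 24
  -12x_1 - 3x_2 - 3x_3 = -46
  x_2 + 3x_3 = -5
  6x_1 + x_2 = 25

Row-reduce:
R1 ← R1 / (4).
R2 ← R2 + 12·R1.
R4 ← R4 − 6·R1.
R2 ← R2 / (-3).
R3 ← R3 − 1·R2.
R4 ← R4 − 1·R2.
R3 ← R3 / (-2).
R1 ← R1 + 1·R3.
R2 ← R2 − 5·R3.
R4 ← R4 − 1·R3.
Row 4 reduces to 0 = -1/2, a contradiction. The system is inconsistent.

no solution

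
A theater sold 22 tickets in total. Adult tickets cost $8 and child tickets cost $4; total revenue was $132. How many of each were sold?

Let a = adult tickets, c = child tickets.
  a + c = 22
  8a + 4c = 132
From equation 1: a = 22 − c.
Substitute into equation 2 and solve: c = 11.
Then a = 11.

adult tickets: 11, child tickets: 11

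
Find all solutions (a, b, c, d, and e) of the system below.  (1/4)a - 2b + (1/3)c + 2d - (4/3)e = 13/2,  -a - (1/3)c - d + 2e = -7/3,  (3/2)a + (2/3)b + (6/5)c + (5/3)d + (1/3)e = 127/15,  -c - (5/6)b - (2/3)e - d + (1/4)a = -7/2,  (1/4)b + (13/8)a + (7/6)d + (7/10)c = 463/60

Row-reduce:
R1 ← R1 / (1/4).
R2 ← R2 + 1·R1.
R3 ← R3 − 3/2·R1.
R4 ← R4 − 1/4·R1.
R5 ← R5 − 13/8·R1.
R2 ← R2 / (-8).
R1 ← R1 + 8·R2.
R3 ← R3 − 38/3·R2.
R4 ← R4 − 7/6·R2.
R5 ← R5 − 53/4·R2.
R3 ← R3 / (47/60).
R1 ← R1 − 1/3·R3.
R2 ← R2 + 1/8·R3.
R4 ← R4 + 19/16·R3.
R5 ← R5 − 91/480·R3.
R4 ← R4 / (-475/564).
R1 ← R1 − 32/47·R4.
R2 ← R2 + 71/94·R4.
R3 ← R3 − 45/47·R4.
R5 ← R5 + 475/1128·R4.
Row 5 reduces to 0 = 1, a contradiction. The system is inconsistent.

no solution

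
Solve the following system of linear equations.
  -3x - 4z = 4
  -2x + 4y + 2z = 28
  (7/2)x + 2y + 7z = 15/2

Row-reduce:
R1 ← R1 / (-3).
R2 ← R2 + 2·R1.
R3 ← R3 − 7/2·R1.
R2 ← R2 / (4).
R3 ← R3 − 2·R2.
Row 3 reduces to 0 = -1/2, a contradiction. The system is inconsistent.

no solution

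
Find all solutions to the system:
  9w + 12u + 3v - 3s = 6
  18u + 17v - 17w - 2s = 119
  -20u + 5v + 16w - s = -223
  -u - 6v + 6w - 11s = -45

Row-reduce the augmented matrix:
R1 ← R1 / (12).
R2 ← R2 − 18·R1.
R3 ← R3 + 20·R1.
R4 ← R4 + 1·R1.
R2 ← R2 / (25/2).
R1 ← R1 − 1/4·R2.
R3 ← R3 − 10·R2.
R4 ← R4 + 23/4·R2.
R3 ← R3 / (277/5).
R1 ← R1 − 34/25·R3.
R2 ← R2 + 61/25·R3.
R4 ← R4 + 182/25·R3.
R4 ← R4 / (-30889/2770).
R1 ← R1 + 287/2770·R4.
R2 ← R2 + 211/1385·R4.
R3 ← R3 + 40/277·R4.
Reading off the reduced rows gives u = 6, v = -4, w = -5, s = 3.

u = 6, v = -4, w = -5, s = 3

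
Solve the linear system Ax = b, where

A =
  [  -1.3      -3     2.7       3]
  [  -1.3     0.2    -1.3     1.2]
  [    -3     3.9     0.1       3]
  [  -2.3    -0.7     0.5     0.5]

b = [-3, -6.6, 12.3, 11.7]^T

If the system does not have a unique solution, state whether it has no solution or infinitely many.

x_1 = -6, x_2 = 3, x_3 = 6, x_4 = -6

Row-reduce the augmented matrix:
R1 ← R1 / (-13/10).
R2 ← R2 + 13/10·R1.
R3 ← R3 + 3·R1.
R4 ← R4 + 23/10·R1.
R2 ← R2 / (16/5).
R1 ← R1 − 30/13·R2.
R3 ← R3 − 1407/130·R2.
R4 ← R4 − 599/130·R2.
R3 ← R3 / (3847/520).
R1 ← R1 − 21/26·R3.
R2 ← R2 + 5/4·R3.
R4 ← R4 − 771/520·R3.
R4 ← R4 / (-407743/153880).
R1 ← R1 + 19173/15388·R4.
R2 ← R2 + 3027/15388·R4.
R3 ← R3 − 4503/15388·R4.
Reading off the reduced rows gives x_1 = -6, x_2 = 3, x_3 = 6, x_4 = -6.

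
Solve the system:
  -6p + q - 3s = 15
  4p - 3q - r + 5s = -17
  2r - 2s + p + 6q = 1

Row-reduce:
R1 ← R1 / (-6).
R2 ← R2 − 4·R1.
R3 ← R3 − 1·R1.
R2 ← R2 / (-7/3).
R1 ← R1 + 1/6·R2.
R3 ← R3 − 37/6·R2.
R3 ← R3 / (-9/14).
R1 ← R1 − 1/14·R3.
R2 ← R2 − 3/7·R3.
Rank is 3 with 4 unknowns, leaving s free.

infinitely many solutions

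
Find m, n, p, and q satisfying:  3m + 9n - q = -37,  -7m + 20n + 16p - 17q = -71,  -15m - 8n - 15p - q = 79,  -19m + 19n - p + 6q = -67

Row-reduce the augmented matrix:
R1 ← R1 / (3).
R2 ← R2 + 7·R1.
R3 ← R3 + 15·R1.
R4 ← R4 + 19·R1.
R2 ← R2 / (41).
R1 ← R1 − 3·R2.
R3 ← R3 − 37·R2.
R4 ← R4 − 76·R2.
R3 ← R3 / (-1207/41).
R1 ← R1 + 48/41·R3.
R2 ← R2 − 16/41·R3.
R4 ← R4 + 1257/41·R3.
R4 ← R4 / (85393/3621).
R1 ← R1 − 2267/3621·R4.
R2 ← R2 + 386/1207·R4.
R3 ← R3 + 1408/3621·R4.
Reading off the reduced rows gives m = -1, n = -4, p = -2, q = -2.

m = -1, n = -4, p = -2, q = -2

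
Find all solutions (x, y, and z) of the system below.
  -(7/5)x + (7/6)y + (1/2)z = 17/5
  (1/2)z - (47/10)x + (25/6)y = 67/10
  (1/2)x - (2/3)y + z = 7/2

Row-reduce:
R1 ← R1 / (-7/5).
R2 ← R2 + 47/10·R1.
R3 ← R3 − 1/2·R1.
R2 ← R2 / (1/4).
R1 ← R1 + 5/6·R2.
R3 ← R3 + 1/4·R2.
Rank is 2 with 3 unknowns, leaving z free.

infinitely many solutions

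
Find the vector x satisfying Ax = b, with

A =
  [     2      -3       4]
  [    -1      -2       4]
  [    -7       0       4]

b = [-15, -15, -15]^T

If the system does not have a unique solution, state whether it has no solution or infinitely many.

infinitely many solutions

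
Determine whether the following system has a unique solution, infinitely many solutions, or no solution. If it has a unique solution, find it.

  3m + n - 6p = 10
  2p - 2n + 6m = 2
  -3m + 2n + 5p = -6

Row-reduce the augmented matrix:
R1 ← R1 / (3).
R2 ← R2 − 6·R1.
R3 ← R3 + 3·R1.
R2 ← R2 / (-4).
R1 ← R1 − 1/3·R2.
R3 ← R3 − 3·R2.
R3 ← R3 / (19/2).
R1 ← R1 + 5/6·R3.
R2 ← R2 + 7/2·R3.
Reading off the reduced rows gives m = 1, n = 1, p = -1.

m = 1, n = 1, p = -1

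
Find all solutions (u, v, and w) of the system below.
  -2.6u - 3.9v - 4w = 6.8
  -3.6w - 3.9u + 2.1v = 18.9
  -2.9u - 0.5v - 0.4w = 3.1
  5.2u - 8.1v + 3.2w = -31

u = -1, v = 2, w = -3

Row-reduce the augmented matrix:
R1 ← R1 / (-13/5).
R2 ← R2 + 39/10·R1.
R3 ← R3 + 29/10·R1.
R4 ← R4 − 26/5·R1.
R2 ← R2 / (159/20).
R1 ← R1 − 3/2·R2.
R3 ← R3 − 77/20·R2.
R4 ← R4 + 159/10·R2.
R3 ← R3 / (9988/3445).
R1 ← R1 − 748/689·R3.
R2 ← R2 − 16/53·R3.
R4 reduces to 0 = 0, so the extra equation is consistent.
Reading off the reduced rows gives u = -1, v = 2, w = -3.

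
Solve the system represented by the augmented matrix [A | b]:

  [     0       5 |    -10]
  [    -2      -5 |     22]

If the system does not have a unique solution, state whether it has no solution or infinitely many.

x_1 = -6, x_2 = -2

Row-reduce the augmented matrix:
Swap R1 and R2.
R1 ← R1 / (-2).
R2 ← R2 / (5).
R1 ← R1 − 5/2·R2.
Reading off the reduced rows gives x_1 = -6, x_2 = -2.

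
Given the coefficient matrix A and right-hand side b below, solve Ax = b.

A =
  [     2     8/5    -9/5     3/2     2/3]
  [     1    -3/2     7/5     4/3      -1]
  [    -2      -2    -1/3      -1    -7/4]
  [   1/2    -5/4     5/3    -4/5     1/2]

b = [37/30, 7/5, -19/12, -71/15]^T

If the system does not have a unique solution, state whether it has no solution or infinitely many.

infinitely many solutions

Row-reduce:
R1 ← R1 / (2).
R2 ← R2 − 1·R1.
R3 ← R3 + 2·R1.
R4 ← R4 − 1/2·R1.
R2 ← R2 / (-23/10).
R1 ← R1 − 4/5·R2.
R3 ← R3 + 2/5·R2.
R4 ← R4 + 33/20·R2.
R3 ← R3 / (-38/15).
R1 ← R1 + 1/10·R3.
R2 ← R2 + 1·R3.
R4 ← R4 − 7/15·R3.
R4 ← R4 / (-9964/6555).
R1 ← R1 − 9829/10488·R4.
R2 ← R2 + 2155/5244·R4.
R3 ← R3 + 275/1748·R4.
Rank is 4 with 5 unknowns, leaving x_5 free.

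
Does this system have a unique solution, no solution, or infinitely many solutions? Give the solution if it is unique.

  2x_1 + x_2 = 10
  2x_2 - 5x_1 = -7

x_1 = 3, x_2 = 4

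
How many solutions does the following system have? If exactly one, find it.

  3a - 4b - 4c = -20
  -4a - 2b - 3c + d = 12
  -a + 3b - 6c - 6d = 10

infinitely many solutions

Row-reduce:
R1 ← R1 / (3).
R2 ← R2 + 4·R1.
R3 ← R3 + 1·R1.
R2 ← R2 / (-22/3).
R1 ← R1 + 4/3·R2.
R3 ← R3 − 5/3·R2.
R3 ← R3 / (-203/22).
R1 ← R1 − 2/11·R3.
R2 ← R2 − 25/22·R3.
Rank is 3 with 4 unknowns, leaving d free.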